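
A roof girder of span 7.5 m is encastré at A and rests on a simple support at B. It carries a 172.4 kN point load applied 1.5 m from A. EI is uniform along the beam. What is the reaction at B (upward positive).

R_B = 9.654 kN

Choose R_B as the redundant. The primary structure is the cantilever fixed at A.
Downward deflection at the released point B due to the loads:
  point load 172.4 at a = 1.5: Pa²(3L − a)/(6EI) = 1358/EI
Tip deflection under a unit load at B: L³/(3EI) = 140.6/EI.
The prop prevents deflection at B: R_B = δ_0/δ_{BB} = 1358/140.6 = 9.654 kN.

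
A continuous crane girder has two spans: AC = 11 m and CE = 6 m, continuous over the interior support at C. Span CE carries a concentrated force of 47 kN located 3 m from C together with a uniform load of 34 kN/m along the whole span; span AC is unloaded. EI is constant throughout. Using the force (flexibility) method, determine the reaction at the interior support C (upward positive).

Release continuity at C by inserting a hinge; the redundant is the internal moment M_C. The primary structure is two simply-supported spans AC and CE.
End slopes at the hinge C, treating each span as simply supported:
  span CE: point load 47 at a = 3: Pab(L + b)/(6LEI) = 105.8/EI
  span CE: UDL 34: wL³/(24EI) = 306/EI
  relative rotation θ_0 = (0 + 411.8)/EI = 411.8/EI
A unit hogging moment at C produces rotation L₁/(3EI) + L₂/(3EI) = 5.667/EI.
Slope continuity at C: θ_0 = M_C·5.667/EI, so M_C = 411.8/5.667 = 72.66 kN·m (hogging).
Span AC, ΣM about A with M_C applied at C: R_C^{AC}·11 = 0 + 72.66, so R_C^{AC} = 6.606 kN and R_A = 0 − 6.606 = -6.606 kN.
Span CE, ΣM about E: R_C^{CE}·6 = 753 + 72.66, so R_C^{CE} = 137.6 kN and R_E = 251 − 137.6 = 113.4 kN.
R_C = 6.606 + 137.6 = 144.2 kN.

R_C = 144.2 kN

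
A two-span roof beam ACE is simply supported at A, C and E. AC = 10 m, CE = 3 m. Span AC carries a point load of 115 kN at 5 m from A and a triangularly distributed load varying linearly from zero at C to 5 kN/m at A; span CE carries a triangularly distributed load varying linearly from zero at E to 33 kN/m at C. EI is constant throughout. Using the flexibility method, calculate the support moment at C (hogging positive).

Take M_C as the redundant. Released structure: two simple spans AC and CE with a hinge at C.
Rotations at C on the released spans (each span's end-slope, ×1/EI):
  span AC: point load 115 at a = 5: Pab(L + a)/(6LEI) = 718.8/EI
  span AC: triangular load, peak 5: 7w₀L³/(360EI) = 97.22/EI
  span CE: triangular load, peak 33: w₀L³/(45EI) = 19.8/EI
  relative rotation θ_0 = (816 + 19.8)/EI = 835.8/EI
A unit hogging moment at C produces rotation L₁/(3EI) + L₂/(3EI) = 4.333/EI.
Compatibility: M_C·(L₁+L₂)/(3EI) = θ_0, giving M_C = 192.9 kN·m (hogging).

M_C = 192.9 kN·m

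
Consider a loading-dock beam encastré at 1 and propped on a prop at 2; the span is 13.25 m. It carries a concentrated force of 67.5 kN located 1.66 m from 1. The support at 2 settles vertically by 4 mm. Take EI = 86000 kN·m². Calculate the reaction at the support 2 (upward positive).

R_2 = 1.079 kN

Take the reaction at 2 as the redundant and release it; the primary structure is a cantilever fixed at 1.
Deflection at 2 on the released cantilever, summing each load's contribution:
  point load 67.5 at a = 1.66: Pa²(3L − a)/(6EI) = 1181/EI
Tip deflection under a unit load at 2: L³/(3EI) = 775.4/EI.
With EI = 86000 kN·m²: δ_0 = 0.01373 m and δ_{22} = 0.009016 m/kN.
Compatibility — the beam at 2 must follow the support down by 0.004 m: δ_0 − R_2·δ_{22} = 0.004, so R_2 = (0.01373 − 0.004)/0.009016 = 1.079 kN.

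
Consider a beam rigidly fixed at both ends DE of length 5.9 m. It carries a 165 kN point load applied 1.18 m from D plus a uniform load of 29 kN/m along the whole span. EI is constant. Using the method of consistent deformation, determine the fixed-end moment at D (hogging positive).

Release both end moments; the primary structure is a simply-supported span DE with redundants M_D and M_E.
End rotations of the released simple span under the applied load (×1/EI):
  at D: point load 165 at a = 1.18: Pab(L + b)/(6LEI) = 275.7/EI
  at E: point load 165 at a = 1.18: Pab(L + a)/(6LEI) = 183.8/EI
  at D: UDL 29: wL³/(24EI) = 248.2/EI
  at E: UDL 29: wL³/(24EI) = 248.2/EI
  θ_D0 = 523.9/EI,  θ_E0 = 432/EI
Flexibility coefficients: a unit moment at one end gives L/(3EI) there and L/(6EI) at the far end, so f₁₁ = f₂₂ = 1.967/EI and f₁₂ = f₂₁ = 0.9833/EI.
Compatibility — zero rotation at each built-in end:
  1.967 M_D + 0.9833 M_E = 523.9
  0.9833 M_D + 1.967 M_E = 432
Solving the pair gives M_D = 208.7 kN·m and M_E = 115.3 kN·m (hogging).

M_D = 208.7 kN·m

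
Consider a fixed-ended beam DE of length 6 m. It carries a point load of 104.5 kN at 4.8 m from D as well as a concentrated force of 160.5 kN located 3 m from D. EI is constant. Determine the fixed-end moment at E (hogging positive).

M_E = 200.6 kN·m

Release both end moments; the primary structure is a simply-supported span DE with redundants M_D and M_E.
End rotations of the released simple span under the applied load (×1/EI):
  at D: point load 104.5 at a = 4.8: Pab(L + b)/(6LEI) = 120.4/EI
  at E: point load 104.5 at a = 4.8: Pab(L + a)/(6LEI) = 180.6/EI
  at D: point load 160.5 at a = 3: Pab(L + b)/(6LEI) = 361.1/EI
  at E: point load 160.5 at a = 3: Pab(L + a)/(6LEI) = 361.1/EI
  θ_D0 = 481.5/EI,  θ_E0 = 541.7/EI
Flexibility coefficients: a unit moment at one end gives L/(3EI) there and L/(6EI) at the far end, so f₁₁ = f₂₂ = 2/EI and f₁₂ = f₂₁ = 1/EI.
Compatibility — zero rotation at each built-in end:
  2 M_D + 1 M_E = 481.5
  1 M_D + 2 M_E = 541.7
Solving the pair gives M_D = 140.4 kN·m and M_E = 200.6 kN·m (hogging).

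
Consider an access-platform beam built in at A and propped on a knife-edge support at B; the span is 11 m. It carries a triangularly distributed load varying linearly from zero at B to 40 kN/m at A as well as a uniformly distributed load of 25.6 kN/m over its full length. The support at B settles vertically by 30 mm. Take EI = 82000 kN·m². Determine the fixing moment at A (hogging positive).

M_A = 770.9 kN·m

Release the roller at B. Primary structure: cantilever fixed at A.
Downward deflection at the released point B due to the loads:
  triangular load, peak 40 at the fixed end: w₀L⁴/(30EI) = 19521/EI
  UDL 25.6: wL⁴/(8EI) = 46851/EI
  δ_0 = 66373/EI
Tip deflection under a unit load at B: L³/(3EI) = 443.7/EI.
With EI = 82000 kN·m²: δ_0 = 0.80942 m and δ_{BB} = 0.005411 m/kN.
Compatibility — the beam at B must follow the support down by 0.03 m: δ_0 − R_B·δ_{BB} = 0.03, so R_B = (0.80942 − 0.03)/0.005411 = 144.1 kN.
Moment equilibrium about A: M_A = Σ(load moments about A) − R_B·L = 2355 − 144.1×11 = 770.9 kN·m.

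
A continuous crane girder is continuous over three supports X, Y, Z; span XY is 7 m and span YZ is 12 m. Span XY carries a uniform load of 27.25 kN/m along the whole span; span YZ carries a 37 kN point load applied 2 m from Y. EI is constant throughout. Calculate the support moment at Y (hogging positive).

Release continuity at Y by inserting a hinge; the redundant is the internal moment M_Y. The primary structure is two simply-supported spans XY and YZ.
End slopes at the hinge Y, treating each span as simply supported:
  span XY: UDL 27.25: wL³/(24EI) = 389.4/EI
  span YZ: point load 37 at a = 2: Pab(L + b)/(6LEI) = 226.1/EI
  relative rotation θ_0 = (389.4 + 226.1)/EI = 615.6/EI
A unit hogging moment at Y produces rotation L₁/(3EI) + L₂/(3EI) = 6.333/EI.
Compatibility: M_Y·(L₁+L₂)/(3EI) = θ_0, giving M_Y = 97.19 kN·m (hogging).

M_Y = 97.19 kN·m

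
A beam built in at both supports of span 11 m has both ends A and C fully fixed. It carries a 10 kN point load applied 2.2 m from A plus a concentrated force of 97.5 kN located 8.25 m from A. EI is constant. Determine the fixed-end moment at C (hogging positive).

Release both end moments; the primary structure is a simply-supported span AC with redundants M_A and M_C.
On the primary (simply-supported) span, the end slopes from the loading are:
  at A: point load 10 at a = 2.2: Pab(L + b)/(6LEI) = 58.08/EI
  at C: point load 10 at a = 2.2: Pab(L + a)/(6LEI) = 38.72/EI
  at A: point load 97.5 at a = 8.25: Pab(L + b)/(6LEI) = 460.8/EI
  at C: point load 97.5 at a = 8.25: Pab(L + a)/(6LEI) = 645.2/EI
  θ_A0 = 518.9/EI,  θ_C0 = 683.9/EI
Flexibility coefficients: a unit moment at one end gives L/(3EI) there and L/(6EI) at the far end, so f₁₁ = f₂₂ = 3.667/EI and f₁₂ = f₂₁ = 1.833/EI.
Compatibility — zero rotation at each built-in end:
  3.667 M_A + 1.833 M_C = 518.9
  1.833 M_A + 3.667 M_C = 683.9
Solving the pair gives M_A = 64.35 kN·m and M_C = 154.3 kN·m (hogging).

M_C = 154.3 kN·m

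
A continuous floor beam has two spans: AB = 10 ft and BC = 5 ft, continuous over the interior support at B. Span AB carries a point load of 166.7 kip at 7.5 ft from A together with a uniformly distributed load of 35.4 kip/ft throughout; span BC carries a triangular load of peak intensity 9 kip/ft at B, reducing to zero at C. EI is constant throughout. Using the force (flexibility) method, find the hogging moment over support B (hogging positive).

Insert a hinge at B; M_B is the redundant, and each span becomes simply supported.
Rotations at B on the released spans (each span's end-slope, ×1/EI):
  span AB: point load 166.7 at a = 7.5: Pab(L + a)/(6LEI) = 911.6/EI
  span AB: UDL 35.4: wL³/(24EI) = 1475/EI
  span BC: triangular load, peak 9: w₀L³/(45EI) = 25/EI
  relative rotation θ_0 = (2387 + 25)/EI = 2412/EI
A unit hogging moment at B produces rotation L₁/(3EI) + L₂/(3EI) = 5/EI.
Slope continuity at B: θ_0 = M_B·5/EI, so M_B = 2412/5 = 482.3 kip·ft (hogging).

M_B = 482.3 kip·ft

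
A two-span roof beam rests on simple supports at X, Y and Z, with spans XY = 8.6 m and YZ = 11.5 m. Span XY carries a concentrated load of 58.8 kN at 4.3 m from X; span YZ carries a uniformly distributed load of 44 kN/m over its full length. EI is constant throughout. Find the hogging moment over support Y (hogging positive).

M_Y = 456.7 kN·m

Insert a hinge at Y; M_Y is the redundant, and each span becomes simply supported.
Rotations at Y on the released spans (each span's end-slope, ×1/EI):
  span XY: point load 58.8 at a = 4.3: Pab(L + a)/(6LEI) = 271.8/EI
  span YZ: UDL 44: wL³/(24EI) = 2788/EI
  relative rotation θ_0 = (271.8 + 2788)/EI = 3060/EI
A unit hogging moment at Y produces rotation L₁/(3EI) + L₂/(3EI) = 6.7/EI.
Slope continuity at Y: θ_0 = M_Y·6.7/EI, so M_Y = 3060/6.7 = 456.7 kN·m (hogging).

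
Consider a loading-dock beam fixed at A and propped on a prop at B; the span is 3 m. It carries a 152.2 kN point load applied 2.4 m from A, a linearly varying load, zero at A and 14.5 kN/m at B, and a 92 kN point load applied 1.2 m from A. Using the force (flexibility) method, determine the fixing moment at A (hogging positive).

Release the roller at B. Primary structure: cantilever fixed at A.
Free-end deflection of the primary structure under the applied loading (downward +):
  point load 152.2 at a = 2.4: Pa²(3L − a)/(6EI) = 964.3/EI
  triangular load, peak 14.5 at the free end: 11w₀L⁴/(120EI) = 107.7/EI
  point load 92 at a = 1.2: Pa²(3L − a)/(6EI) = 172.2/EI
  δ_0 = 1244/EI
Tip deflection under a unit load at B: L³/(3EI) = 9/EI.
Compatibility at B: δ_0 − R_B·δ_{BB} = 0, so R_B = 1244/9 = 138.2 kN.
Moment equilibrium about A: M_A = Σ(load moments about A) − R_B·L = 519.2 − 138.2×3 = 104.4 kN·m.

M_A = 104.4 kN·m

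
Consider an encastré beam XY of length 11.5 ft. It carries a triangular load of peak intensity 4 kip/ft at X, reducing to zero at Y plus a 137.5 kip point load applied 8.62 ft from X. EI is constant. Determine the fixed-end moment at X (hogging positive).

Take the two fixed-end moments M_X, M_Y as redundants; the released structure is the simple span XY.
On the primary (simply-supported) span, the end slopes from the loading are:
  at X: triangular load, peak 4: w₀L³/(45EI) = 135.2/EI
  at Y: triangular load, peak 4: 7w₀L³/(360EI) = 118.3/EI
  at X: point load 137.5 at a = 8.62: Pab(L + b)/(6LEI) = 711.4/EI
  at Y: point load 137.5 at a = 8.62: Pab(L + a)/(6LEI) = 995.4/EI
  θ_X0 = 846.6/EI,  θ_Y0 = 1114/EI
Flexibility coefficients: a unit moment at one end gives L/(3EI) there and L/(6EI) at the far end, so f₁₁ = f₂₂ = 3.833/EI and f₁₂ = f₂₁ = 1.917/EI.
Compatibility — zero rotation at each built-in end:
  3.833 M_X + 1.917 M_Y = 846.6
  1.917 M_X + 3.833 M_Y = 1114
Solving the pair gives M_X = 100.8 kip·ft and M_Y = 240.1 kip·ft (hogging).

M_X = 100.8 kip·ft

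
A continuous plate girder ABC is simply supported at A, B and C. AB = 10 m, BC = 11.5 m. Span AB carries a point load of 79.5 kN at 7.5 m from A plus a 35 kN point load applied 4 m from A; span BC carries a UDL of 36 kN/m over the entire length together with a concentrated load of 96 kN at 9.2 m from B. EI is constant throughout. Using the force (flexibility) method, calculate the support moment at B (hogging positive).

Take M_B as the redundant. Released structure: two simple spans AB and BC with a hinge at B.
End slopes at the hinge B, treating each span as simply supported:
  span AB: point load 79.5 at a = 7.5: Pab(L + a)/(6LEI) = 434.8/EI
  span AB: point load 35 at a = 4: Pab(L + a)/(6LEI) = 196/EI
  span BC: UDL 36: wL³/(24EI) = 2281/EI
  span BC: point load 96 at a = 9.2: Pab(L + b)/(6LEI) = 406.3/EI
  relative rotation θ_0 = (630.8 + 2688)/EI = 3318/EI
A unit hogging moment at B produces rotation L₁/(3EI) + L₂/(3EI) = 7.167/EI.
Compatibility: M_B·(L₁+L₂)/(3EI) = θ_0, giving M_B = 463 kN·m (hogging).

M_B = 463 kN·m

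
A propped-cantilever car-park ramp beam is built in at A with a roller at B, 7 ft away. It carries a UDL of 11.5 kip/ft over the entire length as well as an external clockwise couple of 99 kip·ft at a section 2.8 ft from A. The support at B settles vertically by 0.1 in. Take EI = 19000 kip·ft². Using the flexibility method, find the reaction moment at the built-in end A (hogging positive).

M_A = 84.09 kip·ft

Remove the prop at B; the released (primary) structure is a cantilever built in at A.
Free-end deflection of the primary structure under the applied loading (downward +):
  UDL 11.5: wL⁴/(8EI) = 3451/EI
  clockwise couple 99 at a = 2.8: M₀a(2L − a)/(2EI) = 1552/EI
  δ_0 = 5004/EI
Tip deflection under a unit load at B: L³/(3EI) = 114.3/EI.
With EI = 19000 kip·ft²: δ_0 = 0.26336 ft and δ_{BB} = 0.006018 ft/kip.
Compatibility — the beam at B must follow the support down by 0.008333 ft: δ_0 − R_B·δ_{BB} = 0.008333, so R_B = (0.26336 − 0.008333)/0.006018 = 42.38 kip.
Moment equilibrium about A: M_A = Σ(load moments about A) − R_B·L = 380.8 − 42.38×7 = 84.09 kip·ft.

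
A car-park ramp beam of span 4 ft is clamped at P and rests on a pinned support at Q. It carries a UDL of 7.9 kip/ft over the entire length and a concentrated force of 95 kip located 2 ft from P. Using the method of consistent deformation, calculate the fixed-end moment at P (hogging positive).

Choose R_Q as the redundant. The primary structure is the cantilever fixed at P.
Primary-structure tip deflection at Q by superposition:
  UDL 7.9: wL⁴/(8EI) = 252.8/EI
  point load 95 at a = 2: Pa²(3L − a)/(6EI) = 633.3/EI
  δ_0 = 886.1/EI
Flexibility coefficient — unit upward force at Q: δ_{QQ} = L³/(3EI) = 21.33/EI.
Compatibility at Q: δ_0 − R_Q·δ_{QQ} = 0, so R_Q = 886.1/21.33 = 41.54 kip.
Moment equilibrium about P: M_P = Σ(load moments about P) − R_Q·L = 253.2 − 41.54×4 = 87.05 kip·ft.

M_P = 87.05 kip·ft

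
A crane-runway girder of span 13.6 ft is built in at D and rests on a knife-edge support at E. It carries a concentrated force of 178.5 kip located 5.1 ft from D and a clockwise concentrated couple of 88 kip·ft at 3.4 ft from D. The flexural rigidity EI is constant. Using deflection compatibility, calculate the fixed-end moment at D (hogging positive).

Choose R_E as the redundant. The primary structure is the cantilever fixed at D.
Primary-structure tip deflection at E by superposition:
  point load 178.5 at a = 5.1: Pa²(3L − a)/(6EI) = 27625/EI
  clockwise couple 88 at a = 3.4: M₀a(2L − a)/(2EI) = 3560/EI
  δ_0 = 31185/EI
Tip deflection under a unit load at E: L³/(3EI) = 838.5/EI.
Compatibility at E: δ_0 − R_E·δ_{EE} = 0, so R_E = 31185/838.5 = 37.19 kip.
Moment equilibrium about D: M_D = Σ(load moments about D) − R_E·L = 998.4 − 37.19×13.6 = 492.5 kip·ft.

M_D = 492.5 kip·ft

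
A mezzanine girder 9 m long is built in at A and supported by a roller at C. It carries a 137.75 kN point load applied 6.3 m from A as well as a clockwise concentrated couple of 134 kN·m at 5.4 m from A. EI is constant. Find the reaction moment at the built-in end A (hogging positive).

Release the roller at C. Primary structure: cantilever fixed at A.
Primary-structure tip deflection at C by superposition:
  point load 137.75 at a = 6.3: Pa²(3L − a)/(6EI) = 18862/EI
  clockwise couple 134 at a = 5.4: M₀a(2L − a)/(2EI) = 4559/EI
  δ_0 = 23421/EI
Flexibility coefficient — unit upward force at C: δ_{CC} = L³/(3EI) = 243/EI.
The prop prevents deflection at C: R_C = δ_0/δ_{CC} = 23421/243 = 96.38 kN.
Moment equilibrium about A: M_A = Σ(load moments about A) − R_C·L = 1002 − 96.38×9 = 134.4 kN·m.

M_A = 134.4 kN·m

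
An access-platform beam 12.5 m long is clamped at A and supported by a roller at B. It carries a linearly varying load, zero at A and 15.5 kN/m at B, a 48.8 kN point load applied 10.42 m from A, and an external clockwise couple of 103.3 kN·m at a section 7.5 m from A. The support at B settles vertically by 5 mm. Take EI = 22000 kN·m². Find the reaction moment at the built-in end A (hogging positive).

M_A = 165.9 kN·m

Take the reaction at B as the redundant and release it; the primary structure is a cantilever fixed at A.
Primary-structure tip deflection at B by superposition:
  triangular load, peak 15.5 at the free end: 11w₀L⁴/(120EI) = 34688/EI
  point load 48.8 at a = 10.42: Pa²(3L − a)/(6EI) = 23914/EI
  clockwise couple 103.3 at a = 7.5: M₀a(2L − a)/(2EI) = 6779/EI
  δ_0 = 65381/EI
Flexibility coefficient — unit upward force at B: δ_{BB} = L³/(3EI) = 651/EI.
With EI = 22000 kN·m²: δ_0 = 2.9719 m and δ_{BB} = 0.029593 m/kN.
Compatibility — the beam at B must follow the support down by 0.005 m: δ_0 − R_B·δ_{BB} = 0.005, so R_B = (2.9719 − 0.005)/0.029593 = 100.3 kN.
Moment equilibrium about A: M_A = Σ(load moments about A) − R_B·L = 1419 − 100.3×12.5 = 165.9 kN·m.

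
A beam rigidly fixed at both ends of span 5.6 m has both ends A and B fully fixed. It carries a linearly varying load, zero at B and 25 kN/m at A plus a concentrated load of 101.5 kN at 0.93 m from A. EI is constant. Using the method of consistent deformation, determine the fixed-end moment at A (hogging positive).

Take the two fixed-end moments M_A, M_B as redundants; the released structure is the simple span AB.
On the primary (simply-supported) span, the end slopes from the loading are:
  at A: triangular load, peak 25: w₀L³/(45EI) = 97.56/EI
  at B: triangular load, peak 25: 7w₀L³/(360EI) = 85.37/EI
  at A: point load 101.5 at a = 0.93: Pab(L + b)/(6LEI) = 134.7/EI
  at B: point load 101.5 at a = 0.93: Pab(L + a)/(6LEI) = 85.67/EI
  θ_A0 = 232.3/EI,  θ_B0 = 171/EI
Flexibility coefficients: a unit moment at one end gives L/(3EI) there and L/(6EI) at the far end, so f₁₁ = f₂₂ = 1.867/EI and f₁₂ = f₂₁ = 0.9333/EI.
Compatibility — zero rotation at each built-in end:
  1.867 M_A + 0.9333 M_B = 232.3
  0.9333 M_A + 1.867 M_B = 171
Solving the pair gives M_A = 104.8 kN·m and M_B = 39.21 kN·m (hogging).

M_A = 104.8 kN·m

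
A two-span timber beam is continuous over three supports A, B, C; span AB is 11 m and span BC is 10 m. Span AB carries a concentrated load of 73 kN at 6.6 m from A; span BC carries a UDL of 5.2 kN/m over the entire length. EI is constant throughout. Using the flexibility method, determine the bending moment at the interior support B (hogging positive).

M_B = 111.7 kN·m

Release continuity at B by inserting a hinge; the redundant is the internal moment M_B. The primary structure is two simply-supported spans AB and BC.
Discontinuity in slope at B on the released structure — sum the simple-span end rotations:
  span AB: point load 73 at a = 6.6: Pab(L + a)/(6LEI) = 565.3/EI
  span BC: UDL 5.2: wL³/(24EI) = 216.7/EI
  relative rotation θ_0 = (565.3 + 216.7)/EI = 782/EI
A unit hogging moment at B produces rotation L₁/(3EI) + L₂/(3EI) = 7/EI.
Compatibility: M_B·(L₁+L₂)/(3EI) = θ_0, giving M_B = 111.7 kN·m (hogging).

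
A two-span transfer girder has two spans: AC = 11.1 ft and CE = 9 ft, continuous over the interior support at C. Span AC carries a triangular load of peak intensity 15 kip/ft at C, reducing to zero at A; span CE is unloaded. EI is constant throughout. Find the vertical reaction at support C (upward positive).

R_C = 69.19 kip

Insert a hinge at C; M_C is the redundant, and each span becomes simply supported.
End slopes at the hinge C, treating each span as simply supported:
  span AC: triangular load, peak 15: w₀L³/(45EI) = 455.9/EI
  relative rotation θ_0 = (455.9 + 0)/EI = 455.9/EI
A unit hogging moment at C produces rotation L₁/(3EI) + L₂/(3EI) = 6.7/EI.
Slope continuity at C: θ_0 = M_C·6.7/EI, so M_C = 455.9/6.7 = 68.04 kip·ft (hogging).
Span AC, ΣM about A with M_C applied at C: R_C^{AC}·11.1 = 616 + 68.04, so R_C^{AC} = 61.63 kip and R_A = 83.25 − 61.63 = 21.62 kip.
Span CE, ΣM about E: R_C^{CE}·9 = 0 + 68.04, so R_C^{CE} = 7.56 kip and R_E = 0 − 7.56 = -7.56 kip.
R_C = 61.63 + 7.56 = 69.19 kip.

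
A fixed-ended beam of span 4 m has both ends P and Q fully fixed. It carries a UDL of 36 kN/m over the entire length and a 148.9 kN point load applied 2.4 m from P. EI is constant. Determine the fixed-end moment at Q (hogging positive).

M_Q = 133.8 kN·m

Release both end moments; the primary structure is a simply-supported span PQ with redundants M_P and M_Q.
End rotations of the released simple span under the applied load (×1/EI):
  at P: UDL 36: wL³/(24EI) = 96/EI
  at Q: UDL 36: wL³/(24EI) = 96/EI
  at P: point load 148.9 at a = 2.4: Pab(L + b)/(6LEI) = 133.4/EI
  at Q: point load 148.9 at a = 2.4: Pab(L + a)/(6LEI) = 152.5/EI
  θ_P0 = 229.4/EI,  θ_Q0 = 248.5/EI
Flexibility coefficients: a unit moment at one end gives L/(3EI) there and L/(6EI) at the far end, so f₁₁ = f₂₂ = 1.333/EI and f₁₂ = f₂₁ = 0.6667/EI.
Compatibility — zero rotation at each built-in end:
  1.333 M_P + 0.6667 M_Q = 229.4
  0.6667 M_P + 1.333 M_Q = 248.5
Solving the pair gives M_P = 105.2 kN·m and M_Q = 133.8 kN·m (hogging).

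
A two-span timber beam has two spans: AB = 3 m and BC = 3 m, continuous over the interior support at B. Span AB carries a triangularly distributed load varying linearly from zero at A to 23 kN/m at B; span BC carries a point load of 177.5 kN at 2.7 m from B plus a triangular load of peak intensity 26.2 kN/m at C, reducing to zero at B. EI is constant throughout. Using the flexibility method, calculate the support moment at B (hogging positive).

Insert a hinge at B; M_B is the redundant, and each span becomes simply supported.
Discontinuity in slope at B on the released structure — sum the simple-span end rotations:
  span AB: triangular load, peak 23: w₀L³/(45EI) = 13.8/EI
  span BC: point load 177.5 at a = 2.7: Pab(L + b)/(6LEI) = 26.36/EI
  span BC: triangular load, peak 26.2: 7w₀L³/(360EI) = 13.76/EI
  relative rotation θ_0 = (13.8 + 40.11)/EI = 53.91/EI
A unit hogging moment at B produces rotation L₁/(3EI) + L₂/(3EI) = 2/EI.
Slope continuity at B: θ_0 = M_B·2/EI, so M_B = 53.91/2 = 26.96 kN·m (hogging).

M_B = 26.96 kN·m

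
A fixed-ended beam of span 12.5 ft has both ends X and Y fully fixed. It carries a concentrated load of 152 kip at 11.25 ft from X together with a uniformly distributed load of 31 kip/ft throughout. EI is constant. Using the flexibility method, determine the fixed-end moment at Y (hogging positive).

M_Y = 557.5 kip·ft

Release both end moments; the primary structure is a simply-supported span XY with redundants M_X and M_Y.
On the primary (simply-supported) span, the end slopes from the loading are:
  at X: point load 152 at a = 11.25: Pab(L + b)/(6LEI) = 391.9/EI
  at Y: point load 152 at a = 11.25: Pab(L + a)/(6LEI) = 676.9/EI
  at X: UDL 31: wL³/(24EI) = 2523/EI
  at Y: UDL 31: wL³/(24EI) = 2523/EI
  θ_X0 = 2915/EI,  θ_Y0 = 3200/EI
Flexibility coefficients: a unit moment at one end gives L/(3EI) there and L/(6EI) at the far end, so f₁₁ = f₂₂ = 4.167/EI and f₁₂ = f₂₁ = 2.083/EI.
Compatibility — zero rotation at each built-in end:
  4.167 M_X + 2.083 M_Y = 2915
  2.083 M_X + 4.167 M_Y = 3200
Solving the pair gives M_X = 420.7 kip·ft and M_Y = 557.5 kip·ft (hogging).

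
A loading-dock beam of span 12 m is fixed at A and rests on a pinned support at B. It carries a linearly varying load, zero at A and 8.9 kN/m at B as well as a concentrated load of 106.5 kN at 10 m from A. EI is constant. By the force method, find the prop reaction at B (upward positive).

Remove the prop at B; the released (primary) structure is a cantilever built in at A.
Deflection at B on the released cantilever, summing each load's contribution:
  triangular load, peak 8.9 at the free end: 11w₀L⁴/(120EI) = 16917/EI
  point load 106.5 at a = 10: Pa²(3L − a)/(6EI) = 46150/EI
  δ_0 = 63067/EI
Tip deflection under a unit load at B: L³/(3EI) = 576/EI.
The prop prevents deflection at B: R_B = δ_0/δ_{BB} = 63067/576 = 109.5 kN.

R_B = 109.5 kN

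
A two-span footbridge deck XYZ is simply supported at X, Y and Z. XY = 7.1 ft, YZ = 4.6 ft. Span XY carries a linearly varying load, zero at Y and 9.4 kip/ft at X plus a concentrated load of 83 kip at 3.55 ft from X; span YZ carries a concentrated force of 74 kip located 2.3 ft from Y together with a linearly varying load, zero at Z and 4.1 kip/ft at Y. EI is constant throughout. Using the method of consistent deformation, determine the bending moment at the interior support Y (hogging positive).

M_Y = 111.2 kip·ft

Insert a hinge at Y; M_Y is the redundant, and each span becomes simply supported.
End slopes at the hinge Y, treating each span as simply supported:
  span XY: triangular load, peak 9.4: 7w₀L³/(360EI) = 65.42/EI
  span XY: point load 83 at a = 3.55: Pab(L + a)/(6LEI) = 261.5/EI
  span YZ: point load 74 at a = 2.3: Pab(L + b)/(6LEI) = 97.86/EI
  span YZ: triangular load, peak 4.1: w₀L³/(45EI) = 8.868/EI
  relative rotation θ_0 = (326.9 + 106.7)/EI = 433.7/EI
A unit hogging moment at Y produces rotation L₁/(3EI) + L₂/(3EI) = 3.9/EI.
Slope continuity at Y: θ_0 = M_Y·3.9/EI, so M_Y = 433.7/3.9 = 111.2 kip·ft (hogging).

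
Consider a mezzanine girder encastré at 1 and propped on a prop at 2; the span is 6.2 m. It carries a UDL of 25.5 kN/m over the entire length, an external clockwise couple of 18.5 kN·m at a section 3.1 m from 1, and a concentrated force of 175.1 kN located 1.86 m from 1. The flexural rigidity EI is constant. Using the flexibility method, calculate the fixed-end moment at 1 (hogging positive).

M_1 = 314 kN·m

Choose R_2 as the redundant. The primary structure is the cantilever fixed at 1.
Free-end deflection of the primary structure under the applied loading (downward +):
  UDL 25.5: wL⁴/(8EI) = 4710/EI
  clockwise couple 18.5 at a = 3.1: M₀a(2L − a)/(2EI) = 266.7/EI
  point load 175.1 at a = 1.86: Pa²(3L − a)/(6EI) = 1690/EI
  δ_0 = 6667/EI
Tip deflection under a unit load at 2: L³/(3EI) = 79.44/EI.
Compatibility at 2: δ_0 − R_2·δ_{22} = 0, so R_2 = 6667/79.44 = 83.92 kN.
Moment equilibrium about 1: M_1 = Σ(load moments about 1) − R_2·L = 834.3 − 83.92×6.2 = 314 kN·m.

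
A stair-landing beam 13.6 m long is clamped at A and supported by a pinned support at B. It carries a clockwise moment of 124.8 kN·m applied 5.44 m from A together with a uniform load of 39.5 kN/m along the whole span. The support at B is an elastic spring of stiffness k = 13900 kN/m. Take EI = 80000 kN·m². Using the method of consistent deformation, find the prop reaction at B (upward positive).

Remove the prop at B; the released (primary) structure is a cantilever built in at A.
Free-end deflection of the primary structure under the applied loading (downward +):
  clockwise couple 124.8 at a = 5.44: M₀a(2L − a)/(2EI) = 7387/EI
  UDL 39.5: wL⁴/(8EI) = 168913/EI
  δ_0 = 176299/EI
Tip deflection under a unit load at B: L³/(3EI) = 838.5/EI.
With EI = 80000 kN·m²: δ_0 = 2.2037 m and δ_{BB} = 0.010481 m/kN.
Compatibility — the spring shortens by R_B/k under the reaction it provides: δ_0 − R_B·δ_{BB} = R_B/k. With 1/k = 0.000072 m/kN, R_B = δ_0 / (δ_{BB} + 1/k) = 2.2037 / (0.010481 + 0.000072) = 208.8 kN.

R_B = 208.8 kN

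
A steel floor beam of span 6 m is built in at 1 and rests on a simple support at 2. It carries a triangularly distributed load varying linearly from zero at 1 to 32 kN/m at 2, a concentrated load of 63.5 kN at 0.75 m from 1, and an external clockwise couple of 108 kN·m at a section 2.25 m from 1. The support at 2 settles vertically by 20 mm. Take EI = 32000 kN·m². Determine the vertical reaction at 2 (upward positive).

R_2 = 61.79 kN

Remove the prop at 2; the released (primary) structure is a cantilever built in at 1.
Free-end deflection of the primary structure under the applied loading (downward +):
  triangular load, peak 32 at the free end: 11w₀L⁴/(120EI) = 3802/EI
  point load 63.5 at a = 0.75: Pa²(3L − a)/(6EI) = 102.7/EI
  clockwise couple 108 at a = 2.25: M₀a(2L − a)/(2EI) = 1185/EI
  δ_0 = 5089/EI
Flexibility coefficient — unit upward force at 2: δ_{22} = L³/(3EI) = 72/EI.
With EI = 32000 kN·m²: δ_0 = 0.15903 m and δ_{22} = 0.00225 m/kN.
Compatibility — the beam at 2 must follow the support down by 0.02 m: δ_0 − R_2·δ_{22} = 0.02, so R_2 = (0.15903 − 0.02)/0.00225 = 61.79 kN.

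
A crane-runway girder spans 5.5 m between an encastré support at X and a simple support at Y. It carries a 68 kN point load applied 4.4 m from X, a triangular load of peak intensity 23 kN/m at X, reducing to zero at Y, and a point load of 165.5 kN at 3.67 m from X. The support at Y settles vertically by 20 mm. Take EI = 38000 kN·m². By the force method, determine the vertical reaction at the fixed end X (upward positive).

Release the roller at Y. Primary structure: cantilever fixed at X.
Deflection at Y on the released cantilever, summing each load's contribution:
  point load 68 at a = 4.4: Pa²(3L − a)/(6EI) = 2655/EI
  triangular load, peak 23 at the fixed end: w₀L⁴/(30EI) = 701.5/EI
  point load 165.5 at a = 3.67: Pa²(3L − a)/(6EI) = 4767/EI
  δ_0 = 8123/EI
Flexibility coefficient — unit upward force at Y: δ_{YY} = L³/(3EI) = 55.46/EI.
With EI = 38000 kN·m²: δ_0 = 0.21376 m and δ_{YY} = 0.001459 m/kN.
Compatibility — the beam at Y must follow the support down by 0.02 m: δ_0 − R_Y·δ_{YY} = 0.02, so R_Y = (0.21376 − 0.02)/0.001459 = 132.8 kN.
Vertical equilibrium: R_X = ΣP − R_Y = 296.8 − 132.8 = 164 kN.

R_X = 164 kN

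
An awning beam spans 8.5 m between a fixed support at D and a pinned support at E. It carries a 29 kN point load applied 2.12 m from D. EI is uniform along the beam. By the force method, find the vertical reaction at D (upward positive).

R_D = 26.52 kN

Remove the prop at E; the released (primary) structure is a cantilever built in at D.
Primary-structure tip deflection at E by superposition:
  point load 29 at a = 2.12: Pa²(3L − a)/(6EI) = 507.9/EI
Flexibility coefficient — unit upward force at E: δ_{EE} = L³/(3EI) = 204.7/EI.
Compatibility at E: δ_0 − R_E·δ_{EE} = 0, so R_E = 507.9/204.7 = 2.481 kN.
Vertical equilibrium: R_D = ΣP − R_E = 29 − 2.481 = 26.52 kN.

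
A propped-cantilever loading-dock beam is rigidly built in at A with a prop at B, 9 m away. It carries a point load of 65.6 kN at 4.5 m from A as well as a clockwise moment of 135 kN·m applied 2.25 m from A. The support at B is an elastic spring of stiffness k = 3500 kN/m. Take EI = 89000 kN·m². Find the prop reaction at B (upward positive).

R_B = 27.47 kN

Release the roller at B. Primary structure: cantilever fixed at A.
Free-end deflection of the primary structure under the applied loading (downward +):
  point load 65.6 at a = 4.5: Pa²(3L − a)/(6EI) = 4982/EI
  clockwise couple 135 at a = 2.25: M₀a(2L − a)/(2EI) = 2392/EI
  δ_0 = 7374/EI
Flexibility coefficient — unit upward force at B: δ_{BB} = L³/(3EI) = 243/EI.
With EI = 89000 kN·m²: δ_0 = 0.082849 m and δ_{BB} = 0.00273 m/kN.
Compatibility — the spring shortens by R_B/k under the reaction it provides: δ_0 − R_B·δ_{BB} = R_B/k. With 1/k = 0.000286 m/kN, R_B = δ_0 / (δ_{BB} + 1/k) = 0.082849 / (0.00273 + 0.000286) = 27.47 kN.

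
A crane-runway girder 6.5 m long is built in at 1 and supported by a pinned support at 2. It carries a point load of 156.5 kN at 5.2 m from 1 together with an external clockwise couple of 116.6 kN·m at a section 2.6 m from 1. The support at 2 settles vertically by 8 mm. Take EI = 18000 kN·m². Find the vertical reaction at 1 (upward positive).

R_1 = 30.68 kN

Remove the prop at 2; the released (primary) structure is a cantilever built in at 1.
Primary-structure tip deflection at 2 by superposition:
  point load 156.5 at a = 5.2: Pa²(3L − a)/(6EI) = 10086/EI
  clockwise couple 116.6 at a = 2.6: M₀a(2L − a)/(2EI) = 1576/EI
  δ_0 = 11662/EI
Flexibility coefficient — unit upward force at 2: δ_{22} = L³/(3EI) = 91.54/EI.
With EI = 18000 kN·m²: δ_0 = 0.6479 m and δ_{22} = 0.005086 m/kN.
Compatibility — the beam at 2 must follow the support down by 0.008 m: δ_0 − R_2·δ_{22} = 0.008, so R_2 = (0.6479 − 0.008)/0.005086 = 125.8 kN.
Vertical equilibrium: R_1 = ΣP − R_2 = 156.5 − 125.8 = 30.68 kN.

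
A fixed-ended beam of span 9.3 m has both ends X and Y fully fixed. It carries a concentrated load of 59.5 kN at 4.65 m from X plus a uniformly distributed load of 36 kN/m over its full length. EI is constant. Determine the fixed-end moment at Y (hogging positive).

Take the two fixed-end moments M_X, M_Y as redundants; the released structure is the simple span XY.
Simple-span end rotations at X and Y under the given loads:
  at X: point load 59.5 at a = 4.65: Pab(L + b)/(6LEI) = 321.6/EI
  at Y: point load 59.5 at a = 4.65: Pab(L + a)/(6LEI) = 321.6/EI
  at X: UDL 36: wL³/(24EI) = 1207/EI
  at Y: UDL 36: wL³/(24EI) = 1207/EI
  θ_X0 = 1528/EI,  θ_Y0 = 1528/EI
Flexibility coefficients: a unit moment at one end gives L/(3EI) there and L/(6EI) at the far end, so f₁₁ = f₂₂ = 3.1/EI and f₁₂ = f₂₁ = 1.55/EI.
Compatibility — zero rotation at each built-in end:
  3.1 M_X + 1.55 M_Y = 1528
  1.55 M_X + 3.1 M_Y = 1528
Solving the pair gives M_X = 328.6 kN·m and M_Y = 328.6 kN·m (hogging).

M_Y = 328.6 kN·m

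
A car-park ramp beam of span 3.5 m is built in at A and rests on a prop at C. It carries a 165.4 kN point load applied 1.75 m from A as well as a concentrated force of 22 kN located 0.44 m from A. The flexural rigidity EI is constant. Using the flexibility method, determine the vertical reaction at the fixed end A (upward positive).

R_A = 135.2 kN

Release the roller at C. Primary structure: cantilever fixed at A.
Downward deflection at the released point C due to the loads:
  point load 165.4 at a = 1.75: Pa²(3L − a)/(6EI) = 738.7/EI
  point load 22 at a = 0.44: Pa²(3L − a)/(6EI) = 7.141/EI
  δ_0 = 745.8/EI
Flexibility coefficient — unit upward force at C: δ_{CC} = L³/(3EI) = 14.29/EI.
The prop prevents deflection at C: R_C = δ_0/δ_{CC} = 745.8/14.29 = 52.19 kN.
Vertical equilibrium: R_A = ΣP − R_C = 187.4 − 52.19 = 135.2 kN.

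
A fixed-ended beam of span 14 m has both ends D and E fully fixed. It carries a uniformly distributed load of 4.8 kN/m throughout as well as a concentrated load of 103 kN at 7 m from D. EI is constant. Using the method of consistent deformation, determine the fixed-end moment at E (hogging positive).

M_E = 258.6 kN·m

Release both end moments; the primary structure is a simply-supported span DE with redundants M_D and M_E.
On the primary (simply-supported) span, the end slopes from the loading are:
  at D: UDL 4.8: wL³/(24EI) = 548.8/EI
  at E: UDL 4.8: wL³/(24EI) = 548.8/EI
  at D: point load 103 at a = 7: Pab(L + b)/(6LEI) = 1262/EI
  at E: point load 103 at a = 7: Pab(L + a)/(6LEI) = 1262/EI
  θ_D0 = 1811/EI,  θ_E0 = 1811/EI
Flexibility coefficients: a unit moment at one end gives L/(3EI) there and L/(6EI) at the far end, so f₁₁ = f₂₂ = 4.667/EI and f₁₂ = f₂₁ = 2.333/EI.
Compatibility — zero rotation at each built-in end:
  4.667 M_D + 2.333 M_E = 1811
  2.333 M_D + 4.667 M_E = 1811
Solving the pair gives M_D = 258.6 kN·m and M_E = 258.6 kN·m (hogging).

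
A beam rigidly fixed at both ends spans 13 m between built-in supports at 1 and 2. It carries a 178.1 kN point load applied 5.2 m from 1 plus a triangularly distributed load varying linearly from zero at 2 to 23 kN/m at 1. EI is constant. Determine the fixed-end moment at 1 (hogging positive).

M_1 = 527.8 kN·m

Release both end moments; the primary structure is a simply-supported span 12 with redundants M_1 and M_2.
Simple-span end rotations at 1 and 2 under the given loads:
  at 1: point load 178.1 at a = 5.2: Pab(L + b)/(6LEI) = 1926/EI
  at 2: point load 178.1 at a = 5.2: Pab(L + a)/(6LEI) = 1686/EI
  at 1: triangular load, peak 23: w₀L³/(45EI) = 1123/EI
  at 2: triangular load, peak 23: 7w₀L³/(360EI) = 982.5/EI
  θ_10 = 3049/EI,  θ_20 = 2668/EI
Flexibility coefficients: a unit moment at one end gives L/(3EI) there and L/(6EI) at the far end, so f₁₁ = f₂₂ = 4.333/EI and f₁₂ = f₂₁ = 2.167/EI.
Compatibility — zero rotation at each built-in end:
  4.333 M_1 + 2.167 M_2 = 3049
  2.167 M_1 + 4.333 M_2 = 2668
Solving the pair gives M_1 = 527.8 kN·m and M_2 = 351.8 kN·m (hogging).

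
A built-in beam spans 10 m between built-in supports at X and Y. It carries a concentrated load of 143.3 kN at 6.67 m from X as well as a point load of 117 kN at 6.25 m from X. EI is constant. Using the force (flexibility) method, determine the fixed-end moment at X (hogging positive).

Take the two fixed-end moments M_X, M_Y as redundants; the released structure is the simple span XY.
End rotations of the released simple span under the applied load (×1/EI):
  at X: point load 143.3 at a = 6.67: Pab(L + b)/(6LEI) = 707.1/EI
  at Y: point load 143.3 at a = 6.67: Pab(L + a)/(6LEI) = 884.3/EI
  at X: point load 117 at a = 6.25: Pab(L + b)/(6LEI) = 628.4/EI
  at Y: point load 117 at a = 6.25: Pab(L + a)/(6LEI) = 742.7/EI
  θ_X0 = 1336/EI,  θ_Y0 = 1627/EI
Flexibility coefficients: a unit moment at one end gives L/(3EI) there and L/(6EI) at the far end, so f₁₁ = f₂₂ = 3.333/EI and f₁₂ = f₂₁ = 1.667/EI.
Compatibility — zero rotation at each built-in end:
  3.333 M_X + 1.667 M_Y = 1336
  1.667 M_X + 3.333 M_Y = 1627
Solving the pair gives M_X = 208.8 kN·m and M_Y = 383.7 kN·m (hogging).

M_X = 208.8 kN·m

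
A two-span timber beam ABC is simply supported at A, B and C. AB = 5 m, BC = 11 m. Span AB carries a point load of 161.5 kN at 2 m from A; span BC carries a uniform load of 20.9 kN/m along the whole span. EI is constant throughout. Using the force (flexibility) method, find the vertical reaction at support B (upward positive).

Insert a hinge at B; M_B is the redundant, and each span becomes simply supported.
End slopes at the hinge B, treating each span as simply supported:
  span AB: point load 161.5 at a = 2: Pab(L + a)/(6LEI) = 226.1/EI
  span BC: UDL 20.9: wL³/(24EI) = 1159/EI
  relative rotation θ_0 = (226.1 + 1159)/EI = 1385/EI
A unit hogging moment at B produces rotation L₁/(3EI) + L₂/(3EI) = 5.333/EI.
Slope continuity at B: θ_0 = M_B·5.333/EI, so M_B = 1385/5.333 = 259.7 kN·m (hogging).
Span AB, ΣM about A with M_B applied at B: R_B^{AB}·5 = 323 + 259.7, so R_B^{AB} = 116.5 kN and R_A = 161.5 − 116.5 = 44.96 kN.
Span BC, ΣM about C: R_B^{BC}·11 = 1264 + 259.7, so R_B^{BC} = 138.6 kN and R_C = 229.9 − 138.6 = 91.34 kN.
R_B = 116.5 + 138.6 = 255.1 kN.

R_B = 255.1 kN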